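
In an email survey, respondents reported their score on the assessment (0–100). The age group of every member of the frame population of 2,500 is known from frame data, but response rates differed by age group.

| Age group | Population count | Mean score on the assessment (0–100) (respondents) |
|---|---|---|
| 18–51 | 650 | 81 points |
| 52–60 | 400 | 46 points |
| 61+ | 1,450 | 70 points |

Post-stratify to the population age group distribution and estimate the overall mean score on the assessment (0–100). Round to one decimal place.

69.0

Each cell contributes population-share × respondent value:
  18–51: (650/2,500) × 81 = 21.06
  52–60: (400/2,500) × 46 = 7.36
  61+: (1,450/2,500) × 70 = 40.6
Post-stratified estimate = 69.02 → 69.0.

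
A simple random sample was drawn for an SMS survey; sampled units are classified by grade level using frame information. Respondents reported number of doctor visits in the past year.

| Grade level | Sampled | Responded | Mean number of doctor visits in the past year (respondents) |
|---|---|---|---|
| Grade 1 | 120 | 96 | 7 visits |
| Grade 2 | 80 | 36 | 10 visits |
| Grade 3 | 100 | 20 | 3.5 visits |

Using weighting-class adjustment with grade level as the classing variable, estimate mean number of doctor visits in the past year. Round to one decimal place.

6.6

Class response rates: Grade 1 96/120 = 80%, Grade 2 36/80 = 45%, Grade 3 20/100 = 20%.
Inverse-response-rate weighting restores each class to its sampled count, so class totals weight by n_sampled:
  Grade 1: 120 × 7 = 840
  Grade 2: 80 × 10 = 800
  Grade 3: 100 × 3.5 = 350
Adjusted estimate = 1990 / 300 = 6.63333 → 6.6.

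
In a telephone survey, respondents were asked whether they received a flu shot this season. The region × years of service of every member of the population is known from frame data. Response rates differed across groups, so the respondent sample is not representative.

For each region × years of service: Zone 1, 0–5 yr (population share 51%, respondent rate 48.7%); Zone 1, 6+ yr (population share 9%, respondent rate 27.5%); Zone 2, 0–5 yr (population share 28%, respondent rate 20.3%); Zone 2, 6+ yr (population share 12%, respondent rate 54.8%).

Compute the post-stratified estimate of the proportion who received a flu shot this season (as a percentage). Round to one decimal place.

39.6%

Weight each group's respondent value by its population share:
  Zone 1, 0–5 yr: 0.51 × 48.7 = 24.837
  Zone 1, 6+ yr: 0.09 × 27.5 = 2.475
  Zone 2, 0–5 yr: 0.28 × 20.3 = 5.684
  Zone 2, 6+ yr: 0.12 × 54.8 = 6.576
Post-stratified estimate = 39.572 → 39.6%.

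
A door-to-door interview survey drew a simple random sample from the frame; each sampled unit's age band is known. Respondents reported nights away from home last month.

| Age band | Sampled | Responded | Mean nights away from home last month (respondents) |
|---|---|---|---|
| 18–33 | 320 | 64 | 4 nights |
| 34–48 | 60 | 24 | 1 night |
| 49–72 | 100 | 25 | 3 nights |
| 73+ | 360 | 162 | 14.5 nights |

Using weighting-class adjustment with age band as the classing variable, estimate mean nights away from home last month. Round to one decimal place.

8.2

Class response rates: 18–33 64/320 = 20%, 34–48 24/60 = 40%, 49–72 25/100 = 25%, 73+ 162/360 = 45%.
With weight = n_sampled/n_responded per class, the weighted class total is n_sampled:
  18–33: 320 × 4 = 1280
  34–48: 60 × 1 = 60
  49–72: 100 × 3 = 300
  73+: 360 × 14.5 = 5220
Adjusted estimate = 6860 / 840 = 8.16667 → 8.2.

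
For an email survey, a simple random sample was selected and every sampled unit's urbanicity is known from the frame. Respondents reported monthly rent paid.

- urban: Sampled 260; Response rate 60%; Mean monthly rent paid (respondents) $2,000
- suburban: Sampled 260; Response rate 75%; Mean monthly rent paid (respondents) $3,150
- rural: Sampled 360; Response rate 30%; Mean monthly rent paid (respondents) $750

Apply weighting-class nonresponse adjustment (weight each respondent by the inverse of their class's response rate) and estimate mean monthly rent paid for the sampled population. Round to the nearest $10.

$1,830

With weight = n_sampled/n_responded per class, the weighted class total is n_sampled:
  urban: 260 × 2000 = 520,000
  suburban: 260 × 3150 = 819,000
  rural: 360 × 750 = 270,000
Adjusted estimate = 1,609,000 / 880 = 1828.41 → $1,830.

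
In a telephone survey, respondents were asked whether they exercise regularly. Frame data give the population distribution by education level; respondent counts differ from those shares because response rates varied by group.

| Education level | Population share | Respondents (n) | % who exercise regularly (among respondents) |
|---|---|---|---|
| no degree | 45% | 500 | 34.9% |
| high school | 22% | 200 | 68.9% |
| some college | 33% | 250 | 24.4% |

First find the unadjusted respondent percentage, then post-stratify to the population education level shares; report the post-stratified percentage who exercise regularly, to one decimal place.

38.9%

Naive respondent-only estimate (weights = respondent counts):
  (500/950)×34.9 + (200/950)×68.9 + (250/950)×24.4 = 39.2947%
Post-stratifying to population shares instead:
  0.45×34.9 + 0.22×68.9 + 0.33×24.4 = 38.915%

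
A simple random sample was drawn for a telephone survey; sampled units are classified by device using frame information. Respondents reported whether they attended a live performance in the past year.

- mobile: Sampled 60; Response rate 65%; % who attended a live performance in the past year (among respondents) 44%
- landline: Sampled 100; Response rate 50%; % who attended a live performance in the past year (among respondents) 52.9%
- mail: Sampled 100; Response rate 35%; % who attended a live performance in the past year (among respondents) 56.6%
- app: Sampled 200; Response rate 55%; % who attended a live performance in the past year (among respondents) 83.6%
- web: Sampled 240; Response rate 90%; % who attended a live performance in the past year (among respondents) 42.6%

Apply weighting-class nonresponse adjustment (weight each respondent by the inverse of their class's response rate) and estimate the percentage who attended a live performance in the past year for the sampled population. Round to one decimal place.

Inverse-response-rate weighting restores each class to its sampled count, so class totals weight by n_sampled:
  mobile: 60 × 44 = 2640
  landline: 100 × 52.9 = 5290
  mail: 100 × 56.6 = 5660
  app: 200 × 83.6 = 16,720
  web: 240 × 42.6 = 10,224
Adjusted estimate = 40,534 / 700 = 57.9057 → 57.9%.

57.9%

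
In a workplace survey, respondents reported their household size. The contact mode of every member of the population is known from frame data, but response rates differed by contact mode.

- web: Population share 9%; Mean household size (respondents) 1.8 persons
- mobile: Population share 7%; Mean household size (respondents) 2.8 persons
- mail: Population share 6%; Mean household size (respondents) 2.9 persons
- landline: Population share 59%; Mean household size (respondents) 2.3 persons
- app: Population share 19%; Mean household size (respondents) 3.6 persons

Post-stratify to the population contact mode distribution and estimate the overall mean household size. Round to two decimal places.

Post-stratification weights by population share, not respondent share:
  web: 0.09 × 1.8 = 0.162
  mobile: 0.07 × 2.8 = 0.196
  mail: 0.06 × 2.9 = 0.174
  landline: 0.59 × 2.3 = 1.357
  app: 0.19 × 3.6 = 0.684
Post-stratified estimate = 2.573 → 2.57.

2.57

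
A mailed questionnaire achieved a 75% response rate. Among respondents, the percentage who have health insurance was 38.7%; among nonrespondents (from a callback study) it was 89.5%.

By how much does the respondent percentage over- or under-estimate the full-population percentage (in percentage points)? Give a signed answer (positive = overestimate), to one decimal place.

Nonresponse fraction = 1 − 0.75 = 0.25.
Bias = (nonresponse fraction) × (respondent percentage − nonrespondent percentage)
     = 0.25 × (38.7 − 89.5) = 0.25 × -50.8 = -12.7.

-12.7 percentage points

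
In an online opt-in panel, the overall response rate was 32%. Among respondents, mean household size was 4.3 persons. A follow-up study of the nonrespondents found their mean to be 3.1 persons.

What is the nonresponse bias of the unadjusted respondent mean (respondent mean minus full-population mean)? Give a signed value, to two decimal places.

+0.82

Nonresponse fraction = 1 − 0.32 = 0.68.
Bias = (nonresponse fraction) × (respondent mean − nonrespondent mean)
     = 0.68 × (4.3 − 3.1) = 0.68 × 1.2 = 0.816.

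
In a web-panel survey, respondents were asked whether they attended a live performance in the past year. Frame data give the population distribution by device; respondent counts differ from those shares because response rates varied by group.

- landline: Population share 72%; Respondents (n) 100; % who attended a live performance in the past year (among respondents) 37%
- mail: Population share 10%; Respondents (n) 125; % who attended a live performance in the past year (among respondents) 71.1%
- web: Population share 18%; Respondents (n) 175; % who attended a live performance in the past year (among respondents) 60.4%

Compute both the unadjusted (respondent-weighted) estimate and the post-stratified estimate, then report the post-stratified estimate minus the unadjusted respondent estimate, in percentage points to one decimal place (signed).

Without adjustment, the pooled respondent share is:
  (100/400)×37 + (125/400)×71.1 + (175/400)×60.4 = 57.8937%
Post-stratified estimate weights by population shares:
  0.72×37 + 0.1×71.1 + 0.18×60.4 = 44.622%
Difference = 44.622 − 57.8937 = -13.2717 pp.

-13.3 percentage points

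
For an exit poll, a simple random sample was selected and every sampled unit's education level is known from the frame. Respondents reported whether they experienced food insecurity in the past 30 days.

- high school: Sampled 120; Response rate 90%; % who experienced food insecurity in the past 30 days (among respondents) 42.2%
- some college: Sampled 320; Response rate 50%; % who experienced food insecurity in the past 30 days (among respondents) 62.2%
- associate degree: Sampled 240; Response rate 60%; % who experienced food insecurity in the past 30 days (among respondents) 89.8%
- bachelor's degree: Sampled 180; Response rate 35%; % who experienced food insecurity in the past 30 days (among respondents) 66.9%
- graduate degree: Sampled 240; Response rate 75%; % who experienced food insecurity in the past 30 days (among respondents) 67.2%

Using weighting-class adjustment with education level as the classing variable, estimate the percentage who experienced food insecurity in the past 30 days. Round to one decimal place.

67.9%

Weighting each respondent by the inverse class response rate inflates each class back to its sampled size, so the class weight is n_sampled:
  high school: 120 × 42.2 = 5064
  some college: 320 × 62.2 = 19,904
  associate degree: 240 × 89.8 = 21,552
  bachelor's degree: 180 × 66.9 = 12042
  graduate degree: 240 × 67.2 = 16,128
Adjusted estimate = 74,690 / 1,100 = 67.9 → 67.9%.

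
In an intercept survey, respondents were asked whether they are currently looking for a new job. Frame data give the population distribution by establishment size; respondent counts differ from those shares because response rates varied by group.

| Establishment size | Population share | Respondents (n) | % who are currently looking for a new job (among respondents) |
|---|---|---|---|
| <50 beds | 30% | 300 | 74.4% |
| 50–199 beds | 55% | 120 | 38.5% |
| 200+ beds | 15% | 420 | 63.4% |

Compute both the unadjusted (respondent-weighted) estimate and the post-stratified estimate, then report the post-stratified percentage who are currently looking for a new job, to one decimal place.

53.0%

Unadjusted (pooled respondent) estimate weights by respondent counts:
  (300/840)×74.4 + (120/840)×38.5 + (420/840)×63.4 = 63.7714%
Post-stratifying to population shares instead:
  0.3×74.4 + 0.55×38.5 + 0.15×63.4 = 53.005%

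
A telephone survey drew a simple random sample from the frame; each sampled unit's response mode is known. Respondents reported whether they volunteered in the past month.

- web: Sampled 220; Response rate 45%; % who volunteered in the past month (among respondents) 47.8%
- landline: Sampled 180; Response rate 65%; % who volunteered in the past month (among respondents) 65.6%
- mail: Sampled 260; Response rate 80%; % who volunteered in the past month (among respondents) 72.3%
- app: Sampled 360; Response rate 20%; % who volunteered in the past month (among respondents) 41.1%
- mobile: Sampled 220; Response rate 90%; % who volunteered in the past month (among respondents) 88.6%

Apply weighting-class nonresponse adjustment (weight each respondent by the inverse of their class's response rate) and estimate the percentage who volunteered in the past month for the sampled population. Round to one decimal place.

60.8%

Inverse-response-rate weighting restores each class to its sampled count, so class totals weight by n_sampled:
  web: 220 × 47.8 = 10,516
  landline: 180 × 65.6 = 11808
  mail: 260 × 72.3 = 18,798
  app: 360 × 41.1 = 14,796
  mobile: 220 × 88.6 = 19,492
Adjusted estimate = 75,410 / 1,240 = 60.8145 → 60.8%.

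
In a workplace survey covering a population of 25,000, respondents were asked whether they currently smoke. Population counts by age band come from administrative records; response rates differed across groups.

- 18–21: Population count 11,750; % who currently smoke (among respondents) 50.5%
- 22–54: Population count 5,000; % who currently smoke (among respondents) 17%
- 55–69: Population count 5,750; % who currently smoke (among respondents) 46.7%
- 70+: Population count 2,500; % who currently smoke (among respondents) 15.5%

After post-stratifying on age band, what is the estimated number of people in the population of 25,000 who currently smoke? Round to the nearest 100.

9,900

Estimated count per cell = population count × respondent percentage:
  18–21: 11,750 × 50.5% = 5933.75
  22–54: 5,000 × 17% = 850
  55–69: 5,750 × 46.7% = 2685.25
  70+: 2,500 × 15.5% = 387.5
Estimated total = 9856.5 → 9,900.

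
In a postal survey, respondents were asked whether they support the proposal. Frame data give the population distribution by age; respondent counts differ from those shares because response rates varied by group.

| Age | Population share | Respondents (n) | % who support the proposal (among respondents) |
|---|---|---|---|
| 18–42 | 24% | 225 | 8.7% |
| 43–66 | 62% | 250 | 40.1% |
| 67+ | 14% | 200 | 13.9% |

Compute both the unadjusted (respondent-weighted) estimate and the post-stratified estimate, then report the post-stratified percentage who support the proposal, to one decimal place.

Naive respondent-only estimate (weights = respondent counts):
  (225/675)×8.7 + (250/675)×40.1 + (200/675)×13.9 = 21.8704%
Post-stratified estimate weights by population shares:
  0.24×8.7 + 0.62×40.1 + 0.14×13.9 = 28.896%

28.9%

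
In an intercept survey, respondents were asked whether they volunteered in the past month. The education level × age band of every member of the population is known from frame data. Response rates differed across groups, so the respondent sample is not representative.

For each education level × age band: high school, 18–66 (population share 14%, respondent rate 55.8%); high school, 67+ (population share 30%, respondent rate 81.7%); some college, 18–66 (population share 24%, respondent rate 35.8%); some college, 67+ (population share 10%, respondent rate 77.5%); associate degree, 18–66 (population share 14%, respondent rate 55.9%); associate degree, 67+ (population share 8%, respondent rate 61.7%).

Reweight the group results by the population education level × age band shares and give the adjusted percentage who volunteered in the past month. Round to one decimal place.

Reweight to the known education level × age band distribution:
  high school, 18–66: 0.14 × 55.8 = 7.812
  high school, 67+: 0.3 × 81.7 = 24.51
  some college, 18–66: 0.24 × 35.8 = 8.592
  some college, 67+: 0.1 × 77.5 = 7.75
  associate degree, 18–66: 0.14 × 55.9 = 7.826
  associate degree, 67+: 0.08 × 61.7 = 4.936
Post-stratified estimate = 61.426 → 61.4%.

61.4%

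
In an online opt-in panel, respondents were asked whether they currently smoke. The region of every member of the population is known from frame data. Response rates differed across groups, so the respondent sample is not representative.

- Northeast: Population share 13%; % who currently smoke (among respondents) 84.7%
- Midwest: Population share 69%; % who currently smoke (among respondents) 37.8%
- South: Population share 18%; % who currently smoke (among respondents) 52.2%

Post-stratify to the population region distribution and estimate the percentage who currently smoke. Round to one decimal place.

46.5%

Each cell contributes population-share × respondent value:
  Northeast: 0.13 × 84.7 = 11.011
  Midwest: 0.69 × 37.8 = 26.082
  South: 0.18 × 52.2 = 9.396
Post-stratified estimate = 46.489 → 46.5%.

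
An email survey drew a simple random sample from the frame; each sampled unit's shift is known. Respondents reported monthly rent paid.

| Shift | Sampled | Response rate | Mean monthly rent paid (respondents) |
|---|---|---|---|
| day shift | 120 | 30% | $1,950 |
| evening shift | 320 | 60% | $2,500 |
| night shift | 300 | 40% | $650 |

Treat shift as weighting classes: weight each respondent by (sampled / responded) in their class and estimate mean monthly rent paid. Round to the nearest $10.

$1,660

Each respondent's weight = sampled/responded in their class; summing within a class gives n_sampled, so:
  day shift: 120 × 1950 = 234,000
  evening shift: 320 × 2500 = 800,000
  night shift: 300 × 650 = 195,000
Adjusted estimate = 1,229,000 / 740 = 1660.81 → $1,660.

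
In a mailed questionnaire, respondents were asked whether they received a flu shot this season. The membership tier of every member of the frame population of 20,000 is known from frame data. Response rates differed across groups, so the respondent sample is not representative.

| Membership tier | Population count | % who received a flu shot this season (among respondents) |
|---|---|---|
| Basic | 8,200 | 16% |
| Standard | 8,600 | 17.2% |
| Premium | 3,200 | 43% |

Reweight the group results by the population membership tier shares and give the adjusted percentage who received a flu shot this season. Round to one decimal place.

20.8%

Reweight to the known membership tier distribution:
  Basic: (8,200/20,000) × 16 = 6.56
  Standard: (8,600/20,000) × 17.2 = 7.396
  Premium: (3,200/20,000) × 43 = 6.88
Post-stratified estimate = 20.836 → 20.8%.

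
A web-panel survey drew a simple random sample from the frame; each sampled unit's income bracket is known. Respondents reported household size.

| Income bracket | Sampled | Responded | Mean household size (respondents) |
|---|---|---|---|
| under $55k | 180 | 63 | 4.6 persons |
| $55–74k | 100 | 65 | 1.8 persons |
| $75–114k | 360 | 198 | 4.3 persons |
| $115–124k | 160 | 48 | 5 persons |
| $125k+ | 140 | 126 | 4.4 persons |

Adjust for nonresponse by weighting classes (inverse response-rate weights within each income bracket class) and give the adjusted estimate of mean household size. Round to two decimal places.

4.23

Class response rates: under $55k 63/180 = 35%, $55–74k 65/100 = 65%, $75–114k 198/360 = 55%, $115–124k 48/160 = 30%, $125k+ 126/140 = 90%.
Weighting each respondent by the inverse class response rate inflates each class back to its sampled size, so the class weight is n_sampled:
  under $55k: 180 × 4.6 = 828
  $55–74k: 100 × 1.8 = 180
  $75–114k: 360 × 4.3 = 1548
  $115–124k: 160 × 5 = 800
  $125k+: 140 × 4.4 = 616
Adjusted estimate = 3972 / 940 = 4.22553 → 4.23.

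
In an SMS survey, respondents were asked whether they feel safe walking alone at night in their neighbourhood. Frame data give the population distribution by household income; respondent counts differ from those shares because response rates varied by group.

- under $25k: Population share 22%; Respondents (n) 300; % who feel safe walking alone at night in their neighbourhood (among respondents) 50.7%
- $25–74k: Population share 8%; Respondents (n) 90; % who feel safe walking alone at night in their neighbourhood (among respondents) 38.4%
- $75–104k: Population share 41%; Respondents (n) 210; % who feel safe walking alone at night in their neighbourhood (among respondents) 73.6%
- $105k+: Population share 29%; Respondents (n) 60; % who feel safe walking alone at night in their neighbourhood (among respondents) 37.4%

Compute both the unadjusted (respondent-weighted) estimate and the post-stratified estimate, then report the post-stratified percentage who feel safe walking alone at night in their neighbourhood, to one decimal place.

Naive respondent-only estimate (weights = respondent counts):
  (300/660)×50.7 + (90/660)×38.4 + (210/660)×73.6 + (60/660)×37.4 = 55.1%
Post-stratified estimate weights by population shares:
  0.22×50.7 + 0.08×38.4 + 0.41×73.6 + 0.29×37.4 = 55.248%

55.2%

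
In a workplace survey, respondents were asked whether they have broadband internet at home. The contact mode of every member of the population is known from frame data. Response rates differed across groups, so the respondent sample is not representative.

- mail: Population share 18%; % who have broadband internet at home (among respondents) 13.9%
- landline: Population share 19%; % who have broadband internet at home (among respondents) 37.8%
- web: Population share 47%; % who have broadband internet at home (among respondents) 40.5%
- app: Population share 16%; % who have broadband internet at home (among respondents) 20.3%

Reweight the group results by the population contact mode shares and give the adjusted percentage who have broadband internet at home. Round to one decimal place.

Post-stratification weights by population share, not respondent share:
  mail: 0.18 × 13.9 = 2.502
  landline: 0.19 × 37.8 = 7.182
  web: 0.47 × 40.5 = 19.035
  app: 0.16 × 20.3 = 3.248
Post-stratified estimate = 31.967 → 32.0%.

32.0%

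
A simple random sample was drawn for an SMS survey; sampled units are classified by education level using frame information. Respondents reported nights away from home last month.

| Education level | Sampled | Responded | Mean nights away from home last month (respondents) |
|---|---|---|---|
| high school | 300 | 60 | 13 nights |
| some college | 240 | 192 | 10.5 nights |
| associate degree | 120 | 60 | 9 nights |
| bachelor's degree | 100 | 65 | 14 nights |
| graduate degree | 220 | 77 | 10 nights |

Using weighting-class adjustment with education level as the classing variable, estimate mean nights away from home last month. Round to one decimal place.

11.3

Class response rates: high school 60/300 = 20%, some college 192/240 = 80%, associate degree 60/120 = 50%, bachelor's degree 65/100 = 65%, graduate degree 77/220 = 35%.
Each respondent's weight = sampled/responded in their class; summing within a class gives n_sampled, so:
  high school: 300 × 13 = 3900
  some college: 240 × 10.5 = 2520
  associate degree: 120 × 9 = 1080
  bachelor's degree: 100 × 14 = 1400
  graduate degree: 220 × 10 = 2200
Adjusted estimate = 11,100 / 980 = 11.3265 → 11.3.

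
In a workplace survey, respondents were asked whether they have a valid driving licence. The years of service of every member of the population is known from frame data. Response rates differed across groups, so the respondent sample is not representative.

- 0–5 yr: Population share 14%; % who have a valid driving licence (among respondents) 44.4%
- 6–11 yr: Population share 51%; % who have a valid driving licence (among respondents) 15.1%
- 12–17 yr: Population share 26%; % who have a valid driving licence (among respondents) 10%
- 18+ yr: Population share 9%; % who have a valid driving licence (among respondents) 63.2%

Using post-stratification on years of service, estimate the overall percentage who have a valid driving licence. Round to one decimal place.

22.2%

Each cell contributes population-share × respondent value:
  0–5 yr: 0.14 × 44.4 = 6.216
  6–11 yr: 0.51 × 15.1 = 7.701
  12–17 yr: 0.26 × 10 = 2.6
  18+ yr: 0.09 × 63.2 = 5.688
Post-stratified estimate = 22.205 → 22.2%.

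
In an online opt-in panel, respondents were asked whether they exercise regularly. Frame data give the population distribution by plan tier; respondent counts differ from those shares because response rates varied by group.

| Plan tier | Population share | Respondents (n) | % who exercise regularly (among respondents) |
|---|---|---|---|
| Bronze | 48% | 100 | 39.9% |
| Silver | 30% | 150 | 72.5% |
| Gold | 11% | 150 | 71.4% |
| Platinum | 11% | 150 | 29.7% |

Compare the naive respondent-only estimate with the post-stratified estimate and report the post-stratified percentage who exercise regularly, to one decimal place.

52.0%

Naive respondent-only estimate (weights = respondent counts):
  (100/550)×39.9 + (150/550)×72.5 + (150/550)×71.4 + (150/550)×29.7 = 54.6%
Post-stratified estimate weights by population shares:
  0.48×39.9 + 0.3×72.5 + 0.11×71.4 + 0.11×29.7 = 52.023%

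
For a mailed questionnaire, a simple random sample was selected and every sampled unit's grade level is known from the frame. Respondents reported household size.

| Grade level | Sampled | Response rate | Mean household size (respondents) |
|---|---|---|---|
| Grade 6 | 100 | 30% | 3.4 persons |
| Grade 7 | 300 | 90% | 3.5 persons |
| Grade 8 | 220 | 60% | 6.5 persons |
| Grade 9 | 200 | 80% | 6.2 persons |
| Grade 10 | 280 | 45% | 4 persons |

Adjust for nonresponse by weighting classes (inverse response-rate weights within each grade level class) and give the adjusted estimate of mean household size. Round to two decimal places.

Each respondent's weight = sampled/responded in their class; summing within a class gives n_sampled, so:
  Grade 6: 100 × 3.4 = 340
  Grade 7: 300 × 3.5 = 1050
  Grade 8: 220 × 6.5 = 1430
  Grade 9: 200 × 6.2 = 1240
  Grade 10: 280 × 4 = 1120
Adjusted estimate = 5180 / 1,100 = 4.70909 → 4.71.

4.71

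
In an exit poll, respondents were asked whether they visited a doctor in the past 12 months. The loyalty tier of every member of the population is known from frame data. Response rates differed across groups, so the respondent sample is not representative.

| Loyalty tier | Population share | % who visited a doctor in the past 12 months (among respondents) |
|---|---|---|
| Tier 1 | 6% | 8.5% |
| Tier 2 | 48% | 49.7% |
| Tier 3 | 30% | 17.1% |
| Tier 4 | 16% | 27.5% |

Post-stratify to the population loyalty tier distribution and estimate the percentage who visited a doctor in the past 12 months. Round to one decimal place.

Reweight to the known loyalty tier distribution:
  Tier 1: 0.06 × 8.5 = 0.51
  Tier 2: 0.48 × 49.7 = 23.856
  Tier 3: 0.3 × 17.1 = 5.13
  Tier 4: 0.16 × 27.5 = 4.4
Post-stratified estimate = 33.896 → 33.9%.

33.9%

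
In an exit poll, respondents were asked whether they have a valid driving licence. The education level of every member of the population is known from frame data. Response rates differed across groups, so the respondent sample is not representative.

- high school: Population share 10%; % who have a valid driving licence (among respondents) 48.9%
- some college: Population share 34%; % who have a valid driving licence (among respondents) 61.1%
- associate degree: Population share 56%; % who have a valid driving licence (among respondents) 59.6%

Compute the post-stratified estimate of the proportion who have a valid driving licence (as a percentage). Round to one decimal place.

Post-stratification weights by population share, not respondent share:
  high school: 0.1 × 48.9 = 4.89
  some college: 0.34 × 61.1 = 20.774
  associate degree: 0.56 × 59.6 = 33.376
Post-stratified estimate = 59.04 → 59.0%.

59.0%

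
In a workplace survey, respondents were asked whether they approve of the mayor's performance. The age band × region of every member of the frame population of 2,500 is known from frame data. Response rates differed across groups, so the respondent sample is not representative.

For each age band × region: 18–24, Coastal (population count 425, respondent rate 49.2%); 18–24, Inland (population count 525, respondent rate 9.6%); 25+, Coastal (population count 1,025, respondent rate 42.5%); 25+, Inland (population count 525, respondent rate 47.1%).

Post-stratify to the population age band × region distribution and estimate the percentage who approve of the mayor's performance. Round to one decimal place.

Post-stratification weights by population share, not respondent share:
  18–24, Coastal: (425/2,500) × 49.2 = 8.364
  18–24, Inland: (525/2,500) × 9.6 = 2.016
  25+, Coastal: (1,025/2,500) × 42.5 = 17.425
  25+, Inland: (525/2,500) × 47.1 = 9.891
Post-stratified estimate = 37.696 → 37.7%.

37.7%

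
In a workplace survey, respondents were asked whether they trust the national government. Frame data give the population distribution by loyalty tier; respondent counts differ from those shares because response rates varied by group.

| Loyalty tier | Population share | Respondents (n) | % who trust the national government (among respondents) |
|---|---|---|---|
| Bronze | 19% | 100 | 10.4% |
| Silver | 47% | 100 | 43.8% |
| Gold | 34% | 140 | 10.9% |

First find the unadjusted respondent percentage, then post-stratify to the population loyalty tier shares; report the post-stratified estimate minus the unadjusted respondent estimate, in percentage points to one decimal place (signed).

Without adjustment, the pooled respondent share is:
  (100/340)×10.4 + (100/340)×43.8 + (140/340)×10.9 = 20.4294%
Post-stratified estimate weights by population shares:
  0.19×10.4 + 0.47×43.8 + 0.34×10.9 = 26.268%
Difference = 26.268 − 20.4294 = 5.8386 pp.

+5.8 percentage points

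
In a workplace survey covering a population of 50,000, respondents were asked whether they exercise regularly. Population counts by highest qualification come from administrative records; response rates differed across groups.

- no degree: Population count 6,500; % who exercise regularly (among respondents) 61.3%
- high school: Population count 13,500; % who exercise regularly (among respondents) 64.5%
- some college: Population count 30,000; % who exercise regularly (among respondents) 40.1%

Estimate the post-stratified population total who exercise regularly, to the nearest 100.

Estimated count per cell = population count × respondent percentage:
  no degree: 6,500 × 61.3% = 3984.5
  high school: 13,500 × 64.5% = 8707.5
  some college: 30,000 × 40.1% = 12,030
Estimated total = 24,722 → 24,700.

24,700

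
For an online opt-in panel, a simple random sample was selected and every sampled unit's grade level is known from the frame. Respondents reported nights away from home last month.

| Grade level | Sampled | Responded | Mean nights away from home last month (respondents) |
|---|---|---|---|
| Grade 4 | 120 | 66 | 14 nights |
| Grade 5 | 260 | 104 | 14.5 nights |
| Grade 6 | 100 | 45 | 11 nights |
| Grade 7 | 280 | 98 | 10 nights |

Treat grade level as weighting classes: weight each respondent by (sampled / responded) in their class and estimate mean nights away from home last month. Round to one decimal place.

Response rates by class: Grade 4 66/120 = 55%, Grade 5 104/260 = 40%, Grade 6 45/100 = 45%, Grade 7 98/280 = 35%.
With weight = n_sampled/n_responded per class, the weighted class total is n_sampled:
  Grade 4: 120 × 14 = 1680
  Grade 5: 260 × 14.5 = 3770
  Grade 6: 100 × 11 = 1100
  Grade 7: 280 × 10 = 2800
Adjusted estimate = 9350 / 760 = 12.3026 → 12.3.

12.3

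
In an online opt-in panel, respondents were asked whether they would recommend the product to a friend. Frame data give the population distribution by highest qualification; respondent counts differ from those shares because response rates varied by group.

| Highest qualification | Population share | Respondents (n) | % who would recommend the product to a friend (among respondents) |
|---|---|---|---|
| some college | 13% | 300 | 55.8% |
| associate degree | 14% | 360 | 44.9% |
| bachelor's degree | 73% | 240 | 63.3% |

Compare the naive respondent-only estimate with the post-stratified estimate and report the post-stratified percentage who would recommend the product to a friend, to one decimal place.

59.7%

Unadjusted (pooled respondent) estimate weights by respondent counts:
  (300/900)×55.8 + (360/900)×44.9 + (240/900)×63.3 = 53.44%
Post-stratifying to population shares instead:
  0.13×55.8 + 0.14×44.9 + 0.73×63.3 = 59.749%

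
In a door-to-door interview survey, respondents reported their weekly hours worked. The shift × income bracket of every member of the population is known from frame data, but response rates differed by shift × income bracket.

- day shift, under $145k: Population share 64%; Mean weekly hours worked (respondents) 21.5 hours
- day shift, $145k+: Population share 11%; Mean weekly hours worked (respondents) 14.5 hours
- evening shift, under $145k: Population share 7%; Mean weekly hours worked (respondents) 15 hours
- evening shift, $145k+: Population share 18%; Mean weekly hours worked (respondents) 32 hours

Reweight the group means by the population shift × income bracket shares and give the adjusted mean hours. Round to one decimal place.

Post-stratification weights by population share, not respondent share:
  day shift, under $145k: 0.64 × 21.5 = 13.76
  day shift, $145k+: 0.11 × 14.5 = 1.595
  evening shift, under $145k: 0.07 × 15 = 1.05
  evening shift, $145k+: 0.18 × 32 = 5.76
Post-stratified estimate = 22.165 → 22.2.

22.2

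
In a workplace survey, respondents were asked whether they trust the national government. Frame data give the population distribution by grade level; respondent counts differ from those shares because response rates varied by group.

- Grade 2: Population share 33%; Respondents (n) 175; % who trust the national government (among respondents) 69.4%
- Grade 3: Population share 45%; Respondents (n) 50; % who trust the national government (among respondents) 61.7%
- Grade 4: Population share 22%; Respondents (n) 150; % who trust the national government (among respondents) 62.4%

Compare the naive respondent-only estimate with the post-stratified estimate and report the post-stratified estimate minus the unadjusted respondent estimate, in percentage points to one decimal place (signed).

-1.2 percentage points

Unadjusted (pooled respondent) estimate weights by respondent counts:
  (175/375)×69.4 + (50/375)×61.7 + (150/375)×62.4 = 65.5733%
Reweighting by population grade level shares:
  0.33×69.4 + 0.45×61.7 + 0.22×62.4 = 64.395%
Difference = 64.395 − 65.5733 = -1.1783 pp.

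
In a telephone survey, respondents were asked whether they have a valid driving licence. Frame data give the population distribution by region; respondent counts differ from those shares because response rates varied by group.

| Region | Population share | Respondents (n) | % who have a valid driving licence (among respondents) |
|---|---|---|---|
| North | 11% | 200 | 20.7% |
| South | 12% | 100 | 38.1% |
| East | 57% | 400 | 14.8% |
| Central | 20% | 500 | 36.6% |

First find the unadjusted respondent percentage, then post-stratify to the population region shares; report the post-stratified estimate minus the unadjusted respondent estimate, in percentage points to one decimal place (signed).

-4.2 percentage points

Unadjusted (pooled respondent) estimate weights by respondent counts:
  (200/1200)×20.7 + (100/1200)×38.1 + (400/1200)×14.8 + (500/1200)×36.6 = 26.8083%
Post-stratified estimate weights by population shares:
  0.11×20.7 + 0.12×38.1 + 0.57×14.8 + 0.2×36.6 = 22.605%
Difference = 22.605 − 26.8083 = -4.2033 pp.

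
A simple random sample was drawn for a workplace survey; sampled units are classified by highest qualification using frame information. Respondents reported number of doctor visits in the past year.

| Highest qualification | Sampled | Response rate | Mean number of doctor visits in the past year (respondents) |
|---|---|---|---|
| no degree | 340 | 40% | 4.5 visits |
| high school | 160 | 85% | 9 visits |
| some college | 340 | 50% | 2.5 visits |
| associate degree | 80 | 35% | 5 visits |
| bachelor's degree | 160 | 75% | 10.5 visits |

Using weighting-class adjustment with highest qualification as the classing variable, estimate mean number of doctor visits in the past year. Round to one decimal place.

Inverse-response-rate weighting restores each class to its sampled count, so class totals weight by n_sampled:
  no degree: 340 × 4.5 = 1530
  high school: 160 × 9 = 1440
  some college: 340 × 2.5 = 850
  associate degree: 80 × 5 = 400
  bachelor's degree: 160 × 10.5 = 1680
Adjusted estimate = 5900 / 1,080 = 5.46296 → 5.5.

5.5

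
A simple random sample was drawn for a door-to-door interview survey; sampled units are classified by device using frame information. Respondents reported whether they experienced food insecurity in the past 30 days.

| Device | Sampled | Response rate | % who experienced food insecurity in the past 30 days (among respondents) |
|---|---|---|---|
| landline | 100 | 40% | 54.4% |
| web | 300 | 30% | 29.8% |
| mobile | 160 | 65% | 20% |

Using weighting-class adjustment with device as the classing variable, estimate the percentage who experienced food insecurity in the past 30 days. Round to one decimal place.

31.4%

With weight = n_sampled/n_responded per class, the weighted class total is n_sampled:
  landline: 100 × 54.4 = 5440
  web: 300 × 29.8 = 8940
  mobile: 160 × 20 = 3200
Adjusted estimate = 17,580 / 560 = 31.3929 → 31.4%.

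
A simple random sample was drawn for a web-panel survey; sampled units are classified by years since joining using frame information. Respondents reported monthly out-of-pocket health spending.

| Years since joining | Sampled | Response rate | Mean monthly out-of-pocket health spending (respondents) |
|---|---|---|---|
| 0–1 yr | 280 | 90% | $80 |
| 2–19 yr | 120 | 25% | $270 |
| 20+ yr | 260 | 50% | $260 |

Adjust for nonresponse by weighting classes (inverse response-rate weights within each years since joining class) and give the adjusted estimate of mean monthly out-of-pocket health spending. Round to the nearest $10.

Inverse-response-rate weighting restores each class to its sampled count, so class totals weight by n_sampled:
  0–1 yr: 280 × 80 = 22,400
  2–19 yr: 120 × 270 = 32,400
  20+ yr: 260 × 260 = 67,600
Adjusted estimate = 122,400 / 660 = 185.455 → $190.

$190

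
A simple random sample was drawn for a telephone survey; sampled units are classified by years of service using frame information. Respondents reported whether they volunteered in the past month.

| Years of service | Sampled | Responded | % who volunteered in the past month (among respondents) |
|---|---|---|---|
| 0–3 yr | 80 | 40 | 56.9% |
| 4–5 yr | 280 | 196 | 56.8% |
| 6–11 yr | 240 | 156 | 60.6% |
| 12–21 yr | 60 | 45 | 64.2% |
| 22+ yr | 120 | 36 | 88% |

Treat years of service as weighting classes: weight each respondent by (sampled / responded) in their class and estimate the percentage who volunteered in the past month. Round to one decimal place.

Response rates by class: 0–3 yr 40/80 = 50%, 4–5 yr 196/280 = 70%, 6–11 yr 156/240 = 65%, 12–21 yr 45/60 = 75%, 22+ yr 36/120 = 30%.
Each respondent's weight = sampled/responded in their class; summing within a class gives n_sampled, so:
  0–3 yr: 80 × 56.9 = 4552
  4–5 yr: 280 × 56.8 = 15,904
  6–11 yr: 240 × 60.6 = 14,544
  12–21 yr: 60 × 64.2 = 3852
  22+ yr: 120 × 88 = 10,560
Adjusted estimate = 49,412 / 780 = 63.3487 → 63.3%.

63.3%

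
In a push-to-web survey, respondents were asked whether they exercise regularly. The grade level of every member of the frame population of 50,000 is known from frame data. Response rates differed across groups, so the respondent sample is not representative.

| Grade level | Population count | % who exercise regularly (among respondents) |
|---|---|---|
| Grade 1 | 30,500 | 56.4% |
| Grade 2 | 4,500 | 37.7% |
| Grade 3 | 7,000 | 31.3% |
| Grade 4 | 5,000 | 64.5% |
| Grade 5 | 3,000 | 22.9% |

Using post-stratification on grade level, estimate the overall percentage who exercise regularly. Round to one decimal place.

Post-stratification weights by population share, not respondent share:
  Grade 1: (30,500/50,000) × 56.4 = 34.404
  Grade 2: (4,500/50,000) × 37.7 = 3.393
  Grade 3: (7,000/50,000) × 31.3 = 4.382
  Grade 4: (5,000/50,000) × 64.5 = 6.45
  Grade 5: (3,000/50,000) × 22.9 = 1.374
Post-stratified estimate = 50.003 → 50.0%.

50.0%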